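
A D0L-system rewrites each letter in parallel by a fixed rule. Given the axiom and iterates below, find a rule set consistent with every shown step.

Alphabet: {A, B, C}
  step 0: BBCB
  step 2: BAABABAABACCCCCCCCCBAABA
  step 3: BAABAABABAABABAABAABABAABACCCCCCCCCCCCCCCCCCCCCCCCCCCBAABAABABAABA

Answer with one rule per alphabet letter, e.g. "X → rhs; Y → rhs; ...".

A->ABA, B->BA, C->CCC

  step 2 ⇒ step 3: BAABABAABACCCCCCCCCBAABA ⇒ BA·ABA·ABA·BA·ABA·BA·ABA·ABA·BA·ABA·CCC·CCC·CCC·CCC·CCC·CCC·CCC·CCC·CCC·BA·ABA·ABA·BA·ABA
    A ↦ ABA
    B ↦ BA
    C ↦ CCC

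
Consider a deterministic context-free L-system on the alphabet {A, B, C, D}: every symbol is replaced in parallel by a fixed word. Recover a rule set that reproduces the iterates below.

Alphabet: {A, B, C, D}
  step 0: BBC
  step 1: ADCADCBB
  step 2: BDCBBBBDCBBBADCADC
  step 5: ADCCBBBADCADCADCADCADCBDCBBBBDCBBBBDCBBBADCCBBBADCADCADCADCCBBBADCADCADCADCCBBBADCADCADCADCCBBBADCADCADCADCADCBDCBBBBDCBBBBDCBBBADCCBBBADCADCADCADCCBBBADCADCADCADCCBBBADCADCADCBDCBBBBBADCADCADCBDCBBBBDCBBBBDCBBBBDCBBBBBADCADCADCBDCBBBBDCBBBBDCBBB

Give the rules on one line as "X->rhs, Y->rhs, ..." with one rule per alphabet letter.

  step 1 ⇒ step 2: ADCADCBB ⇒ BD·CB·BB·BD·CB·BB·ADC·ADC
    A ↦ BD
    B ↦ ADC
    C ↦ BB
    D ↦ CB

A->BD, B->ADC, C->BB, D->CB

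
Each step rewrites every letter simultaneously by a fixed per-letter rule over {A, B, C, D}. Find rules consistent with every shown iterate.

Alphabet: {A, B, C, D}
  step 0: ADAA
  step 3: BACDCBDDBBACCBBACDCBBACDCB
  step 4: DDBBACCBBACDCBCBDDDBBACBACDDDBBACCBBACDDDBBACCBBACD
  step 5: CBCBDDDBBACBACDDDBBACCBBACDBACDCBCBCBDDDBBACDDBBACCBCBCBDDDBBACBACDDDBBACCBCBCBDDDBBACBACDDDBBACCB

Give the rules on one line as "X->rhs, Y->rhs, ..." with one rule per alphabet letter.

  step 4 ⇒ step 5: DDBBACCBBACDCBCBDDDBBACBACDDDBBACCBBACDDDBBACCBBACD ⇒ CB·CB·D·D·DB·BAC·BAC·D·D·DB·BAC·CB·BAC·D·BAC·D·CB·CB·CB·D·D·DB·BAC·D·DB·BAC·CB·CB·CB·D·D·DB·BAC·BAC·D·D·DB·BAC·CB·CB·CB·D·D·DB·BAC·BAC·D·D·DB·BAC·CB
    A ↦ DB
    B ↦ D
    C ↦ BAC
    D ↦ CB

A->DB, B->D, C->BAC, D->CB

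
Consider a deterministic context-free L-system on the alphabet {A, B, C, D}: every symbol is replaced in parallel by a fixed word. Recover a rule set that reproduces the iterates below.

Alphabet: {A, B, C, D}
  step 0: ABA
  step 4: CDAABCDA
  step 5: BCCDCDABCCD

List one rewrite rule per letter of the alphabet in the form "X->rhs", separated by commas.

  step 4 ⇒ step 5: CDAABCDA ⇒ B·C·CD·CD·A·B·C·CD
    A ↦ CD
    B ↦ A
    C ↦ B
    D ↦ C

A->CD, B->A, C->B, D->C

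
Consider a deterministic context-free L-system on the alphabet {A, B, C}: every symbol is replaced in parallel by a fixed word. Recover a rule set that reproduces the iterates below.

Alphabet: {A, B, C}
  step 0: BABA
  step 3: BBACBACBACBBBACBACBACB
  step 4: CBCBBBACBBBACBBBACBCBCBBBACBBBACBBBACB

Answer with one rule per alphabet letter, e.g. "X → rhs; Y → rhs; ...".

A->BB, B->CB, C->A

  step 3 ⇒ step 4: BBACBACBACBBBACBACBACB ⇒ CB·CB·BB·A·CB·BB·A·CB·BB·A·CB·CB·CB·BB·A·CB·BB·A·CB·BB·A·CB
    A ↦ BB
    B ↦ CB
    C ↦ A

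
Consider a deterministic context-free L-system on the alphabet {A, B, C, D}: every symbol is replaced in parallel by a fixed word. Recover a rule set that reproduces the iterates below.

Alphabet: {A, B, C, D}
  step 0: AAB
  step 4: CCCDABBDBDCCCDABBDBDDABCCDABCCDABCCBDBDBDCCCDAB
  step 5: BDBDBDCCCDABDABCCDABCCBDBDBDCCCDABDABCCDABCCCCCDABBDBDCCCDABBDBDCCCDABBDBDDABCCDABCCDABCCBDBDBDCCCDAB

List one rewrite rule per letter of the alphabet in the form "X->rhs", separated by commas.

  step 4 ⇒ step 5: CCCDABBDBDCCCDABBDBDDABCCDABCCDABCCBDBDBDCCCDAB ⇒ BD·BD·BD·CC·C·DAB·DAB·CC·DAB·CC·BD·BD·BD·CC·C·DAB·DAB·CC·DAB·CC·CC·C·DAB·BD·BD·CC·C·DAB·BD·BD·CC·C·DAB·BD·BD·DAB·CC·DAB·CC·DAB·CC·BD·BD·BD·CC·C·DAB
    A ↦ C
    B ↦ DAB
    C ↦ BD
    D ↦ CC

A->C, B->DAB, C->BD, D->CC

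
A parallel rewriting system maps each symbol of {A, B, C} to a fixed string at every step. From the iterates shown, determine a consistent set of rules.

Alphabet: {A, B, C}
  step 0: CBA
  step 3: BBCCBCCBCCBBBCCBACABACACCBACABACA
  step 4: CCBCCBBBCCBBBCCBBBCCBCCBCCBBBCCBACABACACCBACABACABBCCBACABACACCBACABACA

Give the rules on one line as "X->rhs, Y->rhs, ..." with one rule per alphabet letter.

A->ACA, B->CCB, C->B

  step 3 ⇒ step 4: BBCCBCCBCCBBBCCBACABACACCBACABACA ⇒ CCB·CCB·B·B·CCB·B·B·CCB·B·B·CCB·CCB·CCB·B·B·CCB·ACA·B·ACA·CCB·ACA·B·ACA·B·B·CCB·ACA·B·ACA·CCB·ACA·B·ACA
    A ↦ ACA
    B ↦ CCB
    C ↦ B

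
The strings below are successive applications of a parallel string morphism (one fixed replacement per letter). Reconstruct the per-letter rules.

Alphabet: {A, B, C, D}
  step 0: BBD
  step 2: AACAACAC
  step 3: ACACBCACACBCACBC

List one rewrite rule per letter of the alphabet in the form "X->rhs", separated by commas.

  step 2 ⇒ step 3: AACAACAC ⇒ AC·AC·BC·AC·AC·BC·AC·BC
    A ↦ AC
    C ↦ BC
    B ↦ DA  (constrained at step 0)
    D ↦ A  (constrained at step 0)

A->AC, B->DA, C->BC, D->A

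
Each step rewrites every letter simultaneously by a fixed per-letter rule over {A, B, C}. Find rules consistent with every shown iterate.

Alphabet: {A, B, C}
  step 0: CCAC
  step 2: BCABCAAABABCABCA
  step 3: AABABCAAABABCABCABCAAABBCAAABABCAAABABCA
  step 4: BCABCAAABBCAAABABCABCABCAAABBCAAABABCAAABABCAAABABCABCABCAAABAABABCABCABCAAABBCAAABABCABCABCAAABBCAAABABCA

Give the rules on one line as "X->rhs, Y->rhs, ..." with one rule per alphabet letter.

  step 3 ⇒ step 4: AABABCAAABABCABCABCAAABBCAAABABCAAABABCA ⇒ BCA·BCA·AAB·BCA·AAB·A·BCA·BCA·BCA·AAB·BCA·AAB·A·BCA·AAB·A·BCA·AAB·A·BCA·BCA·BCA·AAB·AAB·A·BCA·BCA·BCA·AAB·BCA·AAB·A·BCA·BCA·BCA·AAB·BCA·AAB·A·BCA
    A ↦ BCA
    B ↦ AAB
    C ↦ A

A->BCA, B->AAB, C->A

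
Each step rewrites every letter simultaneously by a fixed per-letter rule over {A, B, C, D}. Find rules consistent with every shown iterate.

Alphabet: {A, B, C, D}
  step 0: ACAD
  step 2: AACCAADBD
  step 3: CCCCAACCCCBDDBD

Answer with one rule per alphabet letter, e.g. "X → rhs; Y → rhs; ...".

A->CC, B->D, C->A, D->BD

  step 2 ⇒ step 3: AACCAADBD ⇒ CC·CC·A·A·CC·CC·BD·D·BD
    A ↦ CC
    B ↦ D
    C ↦ A
    D ↦ BD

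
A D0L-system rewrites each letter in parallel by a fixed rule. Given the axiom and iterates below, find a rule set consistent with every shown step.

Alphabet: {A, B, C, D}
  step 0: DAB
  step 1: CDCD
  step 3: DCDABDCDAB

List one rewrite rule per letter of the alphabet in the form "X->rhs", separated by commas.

  step 0 ⇒ step 1: DAB ⇒ C·D·CD
    A ↦ D
    B ↦ CD
    D ↦ C
    C ↦ AB  (constrained at step 1)

A->D, B->CD, C->AB, D->C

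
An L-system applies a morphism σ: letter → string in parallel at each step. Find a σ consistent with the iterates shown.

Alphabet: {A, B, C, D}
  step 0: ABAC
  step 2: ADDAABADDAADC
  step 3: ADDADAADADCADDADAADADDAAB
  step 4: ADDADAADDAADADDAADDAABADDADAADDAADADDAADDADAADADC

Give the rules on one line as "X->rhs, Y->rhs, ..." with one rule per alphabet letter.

  step 3 ⇒ step 4: ADDADAADADCADDADAADADDAAB ⇒ AD·DA·DA·AD·DA·AD·AD·DA·AD·DA·AB·AD·DA·DA·AD·DA·AD·AD·DA·AD·DA·DA·AD·AD·C
    A ↦ AD
    B ↦ C
    C ↦ AB
    D ↦ DA

A->AD, B->C, C->AB, D->DA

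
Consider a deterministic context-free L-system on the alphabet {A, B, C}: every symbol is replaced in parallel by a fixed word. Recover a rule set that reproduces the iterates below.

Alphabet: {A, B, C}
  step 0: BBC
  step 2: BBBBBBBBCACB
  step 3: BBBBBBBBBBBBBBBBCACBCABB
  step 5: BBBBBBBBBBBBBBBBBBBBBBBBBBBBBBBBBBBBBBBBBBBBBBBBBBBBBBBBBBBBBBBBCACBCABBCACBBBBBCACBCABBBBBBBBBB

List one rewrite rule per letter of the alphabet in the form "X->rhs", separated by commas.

  step 2 ⇒ step 3: BBBBBBBBCACB ⇒ BB·BB·BB·BB·BB·BB·BB·BB·CA·CB·CA·BB
    A ↦ CB
    B ↦ BB
    C ↦ CA

A->CB, B->BB, C->CA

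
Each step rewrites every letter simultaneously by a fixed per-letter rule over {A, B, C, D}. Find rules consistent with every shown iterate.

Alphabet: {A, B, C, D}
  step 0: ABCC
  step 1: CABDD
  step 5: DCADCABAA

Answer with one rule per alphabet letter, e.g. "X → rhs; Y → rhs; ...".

  step 0 ⇒ step 1: ABCC ⇒ C·AB·D·D
    A ↦ C
    B ↦ AB
    C ↦ D
    D ↦ A  (constrained at step 1)

A->C, B->AB, C->D, D->A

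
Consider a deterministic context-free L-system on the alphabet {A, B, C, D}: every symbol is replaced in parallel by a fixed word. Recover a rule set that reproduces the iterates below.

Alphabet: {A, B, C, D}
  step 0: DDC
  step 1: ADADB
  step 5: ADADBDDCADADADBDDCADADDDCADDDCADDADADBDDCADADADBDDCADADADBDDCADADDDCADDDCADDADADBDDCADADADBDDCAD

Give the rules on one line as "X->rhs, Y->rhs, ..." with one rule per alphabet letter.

A->DDC, B->D, C->B, D->AD

  step 0 ⇒ step 1: DDC ⇒ AD·AD·B
    C ↦ B
    D ↦ AD
    A ↦ DDC  (constrained at step 1)
    B ↦ D  (constrained at step 1)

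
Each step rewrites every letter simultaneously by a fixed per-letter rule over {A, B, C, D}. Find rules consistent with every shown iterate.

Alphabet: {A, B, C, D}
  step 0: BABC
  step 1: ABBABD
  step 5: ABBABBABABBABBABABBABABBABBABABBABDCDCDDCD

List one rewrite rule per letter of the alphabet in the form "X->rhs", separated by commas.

A->B, B->AB, C->D, D->CD

  step 0 ⇒ step 1: BABC ⇒ AB·B·AB·D
    A ↦ B
    B ↦ AB
    C ↦ D
    D ↦ CD  (constrained at step 1)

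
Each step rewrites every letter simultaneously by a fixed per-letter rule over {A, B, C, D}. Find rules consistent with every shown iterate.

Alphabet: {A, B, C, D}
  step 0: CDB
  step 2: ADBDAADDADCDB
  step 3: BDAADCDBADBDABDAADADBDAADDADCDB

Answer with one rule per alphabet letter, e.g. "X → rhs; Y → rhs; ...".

A->BDA, B->CDB, C->D, D->AD

  step 2 ⇒ step 3: ADBDAADDADCDB ⇒ BDA·AD·CDB·AD·BDA·BDA·AD·AD·BDA·AD·D·AD·CDB
    A ↦ BDA
    B ↦ CDB
    C ↦ D
    D ↦ AD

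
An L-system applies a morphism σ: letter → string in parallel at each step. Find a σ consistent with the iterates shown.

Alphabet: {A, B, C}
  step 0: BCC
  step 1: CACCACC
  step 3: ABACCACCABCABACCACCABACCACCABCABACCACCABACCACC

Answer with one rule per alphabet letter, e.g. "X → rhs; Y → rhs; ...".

A->AB, B->C, C->ACC

  step 0 ⇒ step 1: BCC ⇒ C·ACC·ACC
    B ↦ C
    C ↦ ACC
    A ↦ AB  (constrained at step 1)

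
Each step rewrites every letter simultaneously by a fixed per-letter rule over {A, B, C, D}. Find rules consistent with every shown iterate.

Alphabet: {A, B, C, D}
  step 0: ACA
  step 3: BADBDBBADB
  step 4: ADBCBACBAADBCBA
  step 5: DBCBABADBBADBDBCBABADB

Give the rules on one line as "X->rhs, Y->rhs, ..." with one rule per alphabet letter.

  step 4 ⇒ step 5: ADBCBACBAADBCBA ⇒ DB·CB·A·B·A·DB·B·A·DB·DB·CB·A·B·A·DB
    A ↦ DB
    B ↦ A
    C ↦ B
    D ↦ CB

A->DB, B->A, C->B, D->CB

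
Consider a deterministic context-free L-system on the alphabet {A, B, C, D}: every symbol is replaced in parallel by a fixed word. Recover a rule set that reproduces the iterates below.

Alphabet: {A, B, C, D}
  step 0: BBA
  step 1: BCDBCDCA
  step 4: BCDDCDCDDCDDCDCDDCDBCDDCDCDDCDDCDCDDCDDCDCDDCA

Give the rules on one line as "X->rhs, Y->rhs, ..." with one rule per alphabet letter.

  step 0 ⇒ step 1: BBA ⇒ BCD·BCD·CA
    A ↦ CA
    B ↦ BCD
    C ↦ D  (constrained at step 1)
    D ↦ CD  (constrained at step 1)

A->CA, B->BCD, C->D, D->CD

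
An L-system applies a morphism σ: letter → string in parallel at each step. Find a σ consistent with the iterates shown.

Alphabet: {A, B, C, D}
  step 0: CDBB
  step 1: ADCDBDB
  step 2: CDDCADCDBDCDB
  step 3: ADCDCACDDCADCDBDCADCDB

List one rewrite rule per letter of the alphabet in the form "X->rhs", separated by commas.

A->CD, B->DB, C->A, D->DC

  step 2 ⇒ step 3: CDDCADCDBDCDB ⇒ A·DC·DC·A·CD·DC·A·DC·DB·DC·A·DC·DB
    A ↦ CD
    B ↦ DB
    C ↦ A
    D ↦ DC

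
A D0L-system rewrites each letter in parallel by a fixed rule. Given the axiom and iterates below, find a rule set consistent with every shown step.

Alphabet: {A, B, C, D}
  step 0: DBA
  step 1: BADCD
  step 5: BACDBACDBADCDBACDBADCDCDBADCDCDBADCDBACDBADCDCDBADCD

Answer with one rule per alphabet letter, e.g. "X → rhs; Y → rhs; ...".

A->CD, B->D, C->CD, D->BA

  step 0 ⇒ step 1: DBA ⇒ BA·D·CD
    A ↦ CD
    B ↦ D
    D ↦ BA
    C ↦ CD  (constrained at step 1)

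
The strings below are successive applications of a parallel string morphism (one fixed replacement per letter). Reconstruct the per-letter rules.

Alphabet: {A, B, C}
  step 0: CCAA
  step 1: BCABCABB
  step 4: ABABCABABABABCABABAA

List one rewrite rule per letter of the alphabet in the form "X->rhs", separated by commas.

A->B, B->A, C->BCA

  step 0 ⇒ step 1: CCAA ⇒ BCA·BCA·B·B
    A ↦ B
    C ↦ BCA
    B ↦ A  (constrained at step 1)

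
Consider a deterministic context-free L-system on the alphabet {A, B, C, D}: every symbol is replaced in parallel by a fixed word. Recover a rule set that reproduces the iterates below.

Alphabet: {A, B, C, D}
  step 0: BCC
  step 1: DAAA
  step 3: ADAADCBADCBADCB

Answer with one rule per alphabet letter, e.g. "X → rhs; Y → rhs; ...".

  step 0 ⇒ step 1: BCC ⇒ DA·A·A
    B ↦ DA
    C ↦ A
    A ↦ AD  (constrained at step 1)
    D ↦ CB  (constrained at step 1)

A->AD, B->DA, C->A, D->CB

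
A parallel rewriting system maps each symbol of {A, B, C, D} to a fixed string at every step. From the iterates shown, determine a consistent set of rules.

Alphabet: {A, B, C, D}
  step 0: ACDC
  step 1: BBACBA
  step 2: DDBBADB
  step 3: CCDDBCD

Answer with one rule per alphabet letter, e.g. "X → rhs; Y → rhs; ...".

  step 2 ⇒ step 3: DDBBADB ⇒ C·C·D·D·B·C·D
    A ↦ B
    B ↦ D
    D ↦ C
  step 0 ⇒ step 1: ACDC ⇒ B·BA·C·BA
    C ↦ BA

A->B, B->D, C->BA, D->C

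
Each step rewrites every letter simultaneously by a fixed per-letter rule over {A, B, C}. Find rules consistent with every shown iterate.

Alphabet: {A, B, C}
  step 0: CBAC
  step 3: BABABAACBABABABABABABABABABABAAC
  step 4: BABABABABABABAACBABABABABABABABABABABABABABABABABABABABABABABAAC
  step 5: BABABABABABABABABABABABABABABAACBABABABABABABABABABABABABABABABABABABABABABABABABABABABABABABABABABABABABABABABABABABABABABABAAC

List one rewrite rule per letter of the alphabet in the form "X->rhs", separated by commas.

A->BA, B->BA, C->AC

  step 4 ⇒ step 5: BABABABABABABAACBABABABABABABABABABABABABABABABABABABABABABABAAC ⇒ BA·BA·BA·BA·BA·BA·BA·BA·BA·BA·BA·BA·BA·BA·BA·AC·BA·BA·BA·BA·BA·BA·BA·BA·BA·BA·BA·BA·BA·BA·BA·BA·BA·BA·BA·BA·BA·BA·BA·BA·BA·BA·BA·BA·BA·BA·BA·BA·BA·BA·BA·BA·BA·BA·BA·BA·BA·BA·BA·BA·BA·BA·BA·AC
    A ↦ BA
    B ↦ BA
    C ↦ AC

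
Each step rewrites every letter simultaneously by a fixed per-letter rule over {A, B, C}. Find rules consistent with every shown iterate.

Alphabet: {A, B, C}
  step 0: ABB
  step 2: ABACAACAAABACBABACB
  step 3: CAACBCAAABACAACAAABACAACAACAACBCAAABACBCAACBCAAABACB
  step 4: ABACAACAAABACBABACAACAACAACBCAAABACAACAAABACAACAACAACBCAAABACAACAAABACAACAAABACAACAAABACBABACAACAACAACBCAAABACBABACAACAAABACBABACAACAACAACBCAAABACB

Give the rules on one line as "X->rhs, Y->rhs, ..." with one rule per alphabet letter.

  step 3 ⇒ step 4: CAACBCAAABACAACAAABACAACAACAACBCAAABACBCAACBCAAABACB ⇒ ABA·CAA·CAA·ABA·CB·ABA·CAA·CAA·CAA·CB·CAA·ABA·CAA·CAA·ABA·CAA·CAA·CAA·CB·CAA·ABA·CAA·CAA·ABA·CAA·CAA·ABA·CAA·CAA·ABA·CB·ABA·CAA·CAA·CAA·CB·CAA·ABA·CB·ABA·CAA·CAA·ABA·CB·ABA·CAA·CAA·CAA·CB·CAA·ABA·CB
    A ↦ CAA
    B ↦ CB
    C ↦ ABA

A->CAA, B->CB, C->ABA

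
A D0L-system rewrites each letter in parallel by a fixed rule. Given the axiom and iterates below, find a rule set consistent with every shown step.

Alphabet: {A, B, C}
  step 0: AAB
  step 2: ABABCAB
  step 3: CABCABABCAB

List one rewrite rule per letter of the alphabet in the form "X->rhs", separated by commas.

A->C, B->AB, C->AB

  step 2 ⇒ step 3: ABABCAB ⇒ C·AB·C·AB·AB·C·AB
    A ↦ C
    B ↦ AB
    C ↦ AB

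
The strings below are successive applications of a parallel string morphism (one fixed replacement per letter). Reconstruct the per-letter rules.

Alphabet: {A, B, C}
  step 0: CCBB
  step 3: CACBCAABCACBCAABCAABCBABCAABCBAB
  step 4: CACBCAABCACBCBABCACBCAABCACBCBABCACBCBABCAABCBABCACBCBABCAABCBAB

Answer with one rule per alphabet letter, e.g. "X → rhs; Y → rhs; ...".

A->CB, B->AB, C->CA

  step 3 ⇒ step 4: CACBCAABCACBCAABCAABCBABCAABCBAB ⇒ CA·CB·CA·AB·CA·CB·CB·AB·CA·CB·CA·AB·CA·CB·CB·AB·CA·CB·CB·AB·CA·AB·CB·AB·CA·CB·CB·AB·CA·AB·CB·AB
    A ↦ CB
    B ↦ AB
    C ↦ CA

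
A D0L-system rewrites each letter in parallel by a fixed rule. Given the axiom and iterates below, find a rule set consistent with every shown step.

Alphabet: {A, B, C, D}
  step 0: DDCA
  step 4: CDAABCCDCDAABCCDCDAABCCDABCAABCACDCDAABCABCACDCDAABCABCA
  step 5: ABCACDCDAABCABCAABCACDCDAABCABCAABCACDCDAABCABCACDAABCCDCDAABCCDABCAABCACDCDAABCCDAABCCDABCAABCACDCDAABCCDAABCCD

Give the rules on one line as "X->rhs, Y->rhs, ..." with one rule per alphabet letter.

A->CD, B->A, C->ABC, D->A

  step 4 ⇒ step 5: CDAABCCDCDAABCCDCDAABCCDABCAABCACDCDAABCABCACDCDAABCABCA ⇒ ABC·A·CD·CD·A·ABC·ABC·A·ABC·A·CD·CD·A·ABC·ABC·A·ABC·A·CD·CD·A·ABC·ABC·A·CD·A·ABC·CD·CD·A·ABC·CD·ABC·A·ABC·A·CD·CD·A·ABC·CD·A·ABC·CD·ABC·A·ABC·A·CD·CD·A·ABC·CD·A·ABC·CD
    A ↦ CD
    B ↦ A
    C ↦ ABC
    D ↦ A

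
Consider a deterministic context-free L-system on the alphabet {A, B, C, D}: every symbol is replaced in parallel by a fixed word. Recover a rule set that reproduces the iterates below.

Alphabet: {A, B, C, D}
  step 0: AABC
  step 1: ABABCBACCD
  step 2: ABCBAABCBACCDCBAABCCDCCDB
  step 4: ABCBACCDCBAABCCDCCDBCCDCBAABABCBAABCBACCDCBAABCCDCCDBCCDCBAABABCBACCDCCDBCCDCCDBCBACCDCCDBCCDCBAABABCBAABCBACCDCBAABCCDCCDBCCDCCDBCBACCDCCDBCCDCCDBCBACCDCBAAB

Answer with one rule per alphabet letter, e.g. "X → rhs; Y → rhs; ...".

A->AB, B->CBA, C->CCD, D->B

  step 1 ⇒ step 2: ABABCBACCD ⇒ AB·CBA·AB·CBA·CCD·CBA·AB·CCD·CCD·B
    A ↦ AB
    B ↦ CBA
    C ↦ CCD
    D ↦ B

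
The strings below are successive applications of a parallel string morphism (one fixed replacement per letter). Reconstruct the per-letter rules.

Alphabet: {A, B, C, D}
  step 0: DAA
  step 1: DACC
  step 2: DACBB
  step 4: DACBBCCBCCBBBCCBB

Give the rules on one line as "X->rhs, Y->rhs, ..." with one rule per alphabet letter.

  step 1 ⇒ step 2: DACC ⇒ DA·C·B·B
    A ↦ C
    C ↦ B
    D ↦ DA
    B ↦ BCC  (constrained at step 2)

A->C, B->BCC, C->B, D->DA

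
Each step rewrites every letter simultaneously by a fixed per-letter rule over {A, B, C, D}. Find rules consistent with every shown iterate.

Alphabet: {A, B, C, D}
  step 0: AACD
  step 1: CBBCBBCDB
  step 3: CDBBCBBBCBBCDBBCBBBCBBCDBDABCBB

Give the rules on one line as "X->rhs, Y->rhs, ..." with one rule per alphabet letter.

  step 0 ⇒ step 1: AACD ⇒ CBB·CBB·CD·B
    A ↦ CBB
    C ↦ CD
    D ↦ B
    B ↦ DA  (constrained at step 1)

A->CBB, B->DA, C->CD, D->B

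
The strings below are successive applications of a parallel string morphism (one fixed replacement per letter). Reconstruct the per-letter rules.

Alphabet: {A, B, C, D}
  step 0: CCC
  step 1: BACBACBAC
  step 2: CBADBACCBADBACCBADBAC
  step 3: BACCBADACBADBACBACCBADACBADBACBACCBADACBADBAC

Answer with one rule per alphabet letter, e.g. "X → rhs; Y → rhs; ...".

A->BAD, B->C, C->BAC, D->A

  step 2 ⇒ step 3: CBADBACCBADBACCBADBAC ⇒ BAC·C·BAD·A·C·BAD·BAC·BAC·C·BAD·A·C·BAD·BAC·BAC·C·BAD·A·C·BAD·BAC
    A ↦ BAD
    B ↦ C
    C ↦ BAC
    D ↦ A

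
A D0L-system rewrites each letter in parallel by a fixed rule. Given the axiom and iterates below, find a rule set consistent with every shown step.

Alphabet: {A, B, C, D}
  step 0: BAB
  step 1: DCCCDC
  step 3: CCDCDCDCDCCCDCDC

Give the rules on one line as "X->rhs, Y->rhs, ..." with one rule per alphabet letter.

  step 0 ⇒ step 1: BAB ⇒ DC·CC·DC
    A ↦ CC
    B ↦ DC
    C ↦ B  (constrained at step 1)
    D ↦ AB  (constrained at step 1)

A->CC, B->DC, C->B, D->AB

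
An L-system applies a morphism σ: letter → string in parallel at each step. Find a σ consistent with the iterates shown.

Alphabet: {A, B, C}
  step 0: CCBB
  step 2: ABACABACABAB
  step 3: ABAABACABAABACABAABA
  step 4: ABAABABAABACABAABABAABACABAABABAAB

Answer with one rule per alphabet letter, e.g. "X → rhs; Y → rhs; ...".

A->AB, B->A, C->AC

  step 3 ⇒ step 4: ABAABACABAABACABAABA ⇒ AB·A·AB·AB·A·AB·AC·AB·A·AB·AB·A·AB·AC·AB·A·AB·AB·A·AB
    A ↦ AB
    B ↦ A
    C ↦ AC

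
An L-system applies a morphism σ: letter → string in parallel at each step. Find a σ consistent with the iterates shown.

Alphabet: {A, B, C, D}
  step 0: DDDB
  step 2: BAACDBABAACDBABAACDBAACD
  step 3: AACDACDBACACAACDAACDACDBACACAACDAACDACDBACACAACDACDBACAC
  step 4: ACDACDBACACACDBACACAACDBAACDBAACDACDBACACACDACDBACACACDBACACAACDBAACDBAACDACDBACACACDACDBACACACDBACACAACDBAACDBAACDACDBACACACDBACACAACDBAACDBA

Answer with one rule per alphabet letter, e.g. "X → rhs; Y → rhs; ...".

A->ACD, B->A, C->BA, D->CAC

  step 3 ⇒ step 4: AACDACDBACACAACDAACDACDBACACAACDAACDACDBACACAACDACDBACAC ⇒ ACD·ACD·BA·CAC·ACD·BA·CAC·A·ACD·BA·ACD·BA·ACD·ACD·BA·CAC·ACD·ACD·BA·CAC·ACD·BA·CAC·A·ACD·BA·ACD·BA·ACD·ACD·BA·CAC·ACD·ACD·BA·CAC·ACD·BA·CAC·A·ACD·BA·ACD·BA·ACD·ACD·BA·CAC·ACD·BA·CAC·A·ACD·BA·ACD·BA
    A ↦ ACD
    B ↦ A
    C ↦ BA
    D ↦ CAC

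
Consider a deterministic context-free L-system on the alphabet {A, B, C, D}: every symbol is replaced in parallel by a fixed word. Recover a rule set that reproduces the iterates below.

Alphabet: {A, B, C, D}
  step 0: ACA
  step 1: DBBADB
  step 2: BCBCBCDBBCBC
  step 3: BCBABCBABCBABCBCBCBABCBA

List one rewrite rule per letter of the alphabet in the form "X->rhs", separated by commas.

  step 2 ⇒ step 3: BCBCBCDBBCBC ⇒ BC·BA·BC·BA·BC·BA·BC·BC·BC·BA·BC·BA
    B ↦ BC
    C ↦ BA
    D ↦ BC
  step 0 ⇒ step 1: ACA ⇒ DB·BA·DB
    A ↦ DB

A->DB, B->BC, C->BA, D->BC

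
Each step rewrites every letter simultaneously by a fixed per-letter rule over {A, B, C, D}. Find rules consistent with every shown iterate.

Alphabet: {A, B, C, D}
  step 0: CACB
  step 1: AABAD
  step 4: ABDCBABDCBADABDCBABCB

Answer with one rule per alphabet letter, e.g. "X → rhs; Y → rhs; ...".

  step 0 ⇒ step 1: CACB ⇒ A·AB·A·D
    A ↦ AB
    B ↦ D
    C ↦ A
    D ↦ CB  (constrained at step 1)

A->AB, B->D, C->A, D->CB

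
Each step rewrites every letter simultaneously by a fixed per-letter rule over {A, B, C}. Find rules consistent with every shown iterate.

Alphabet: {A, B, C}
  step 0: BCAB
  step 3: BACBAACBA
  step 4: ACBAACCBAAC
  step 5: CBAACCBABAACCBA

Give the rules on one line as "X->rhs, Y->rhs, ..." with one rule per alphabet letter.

A->C, B->A, C->BA

  step 4 ⇒ step 5: ACBAACCBAAC ⇒ C·BA·A·C·C·BA·BA·A·C·C·BA
    A ↦ C
    B ↦ A
    C ↦ BA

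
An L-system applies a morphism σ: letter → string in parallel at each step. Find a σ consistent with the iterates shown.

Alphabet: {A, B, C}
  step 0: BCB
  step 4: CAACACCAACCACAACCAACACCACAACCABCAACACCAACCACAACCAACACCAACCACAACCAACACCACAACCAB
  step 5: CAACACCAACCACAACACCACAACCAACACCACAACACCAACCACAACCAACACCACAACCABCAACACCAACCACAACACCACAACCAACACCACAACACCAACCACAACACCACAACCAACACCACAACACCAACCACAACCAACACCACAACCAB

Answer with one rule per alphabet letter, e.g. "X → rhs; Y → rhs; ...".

  step 4 ⇒ step 5: CAACACCAACCACAACCAACACCACAACCABCAACACCAACCACAACCAACACCAACCACAACCAACACCACAACCAB ⇒ CA·AC·AC·CA·AC·CA·CA·AC·AC·CA·CA·AC·CA·AC·AC·CA·CA·AC·AC·CA·AC·CA·CA·AC·CA·AC·AC·CA·CA·AC·CAB·CA·AC·AC·CA·AC·CA·CA·AC·AC·CA·CA·AC·CA·AC·AC·CA·CA·AC·AC·CA·AC·CA·CA·AC·AC·CA·CA·AC·CA·AC·AC·CA·CA·AC·AC·CA·AC·CA·CA·AC·CA·AC·AC·CA·CA·AC·CAB
    A ↦ AC
    B ↦ CAB
    C ↦ CA

A->AC, B->CAB, C->CA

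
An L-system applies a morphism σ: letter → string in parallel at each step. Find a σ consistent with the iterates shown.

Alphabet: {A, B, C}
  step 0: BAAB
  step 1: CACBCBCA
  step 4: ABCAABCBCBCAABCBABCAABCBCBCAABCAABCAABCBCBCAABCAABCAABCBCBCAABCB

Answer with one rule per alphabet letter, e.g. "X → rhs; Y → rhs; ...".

  step 0 ⇒ step 1: BAAB ⇒ CA·CB·CB·CA
    A ↦ CB
    B ↦ CA
    C ↦ AB  (constrained at step 1)

A->CB, B->CA, C->AB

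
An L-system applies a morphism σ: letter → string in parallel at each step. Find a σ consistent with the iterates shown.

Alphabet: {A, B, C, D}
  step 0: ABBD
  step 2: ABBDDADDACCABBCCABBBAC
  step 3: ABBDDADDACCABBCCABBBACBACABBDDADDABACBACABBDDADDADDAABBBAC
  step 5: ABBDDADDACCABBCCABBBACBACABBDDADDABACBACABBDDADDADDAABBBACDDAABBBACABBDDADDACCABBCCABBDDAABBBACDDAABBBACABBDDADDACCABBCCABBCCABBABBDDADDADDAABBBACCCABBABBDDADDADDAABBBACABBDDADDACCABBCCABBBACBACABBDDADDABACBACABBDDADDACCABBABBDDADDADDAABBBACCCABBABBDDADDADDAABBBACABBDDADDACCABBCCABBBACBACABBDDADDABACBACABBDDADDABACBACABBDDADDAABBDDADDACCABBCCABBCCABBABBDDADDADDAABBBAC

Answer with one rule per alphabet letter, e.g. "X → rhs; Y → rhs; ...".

  step 2 ⇒ step 3: ABBDDADDACCABBCCABBBAC ⇒ ABB·DDA·DDA·C·C·ABB·C·C·ABB·BAC·BAC·ABB·DDA·DDA·BAC·BAC·ABB·DDA·DDA·DDA·ABB·BAC
    A ↦ ABB
    B ↦ DDA
    C ↦ BAC
    D ↦ C

A->ABB, B->DDA, C->BAC, D->C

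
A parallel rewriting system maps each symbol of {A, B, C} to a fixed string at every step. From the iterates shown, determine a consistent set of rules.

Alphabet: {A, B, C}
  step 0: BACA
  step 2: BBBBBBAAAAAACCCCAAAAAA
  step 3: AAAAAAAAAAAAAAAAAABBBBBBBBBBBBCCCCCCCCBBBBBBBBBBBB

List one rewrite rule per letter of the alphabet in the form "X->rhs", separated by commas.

A->BB, B->AAA, C->CC

  step 2 ⇒ step 3: BBBBBBAAAAAACCCCAAAAAA ⇒ AAA·AAA·AAA·AAA·AAA·AAA·BB·BB·BB·BB·BB·BB·CC·CC·CC·CC·BB·BB·BB·BB·BB·BB
    A ↦ BB
    B ↦ AAA
    C ↦ CC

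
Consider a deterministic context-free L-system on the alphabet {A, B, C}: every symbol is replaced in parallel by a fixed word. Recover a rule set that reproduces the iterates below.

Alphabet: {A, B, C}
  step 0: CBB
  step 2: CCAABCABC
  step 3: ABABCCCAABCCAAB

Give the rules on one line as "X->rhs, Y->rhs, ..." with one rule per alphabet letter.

  step 2 ⇒ step 3: CCAABCABC ⇒ AB·AB·C·C·CA·AB·C·CA·AB
    A ↦ C
    B ↦ CA
    C ↦ AB

A->C, B->CA, C->AB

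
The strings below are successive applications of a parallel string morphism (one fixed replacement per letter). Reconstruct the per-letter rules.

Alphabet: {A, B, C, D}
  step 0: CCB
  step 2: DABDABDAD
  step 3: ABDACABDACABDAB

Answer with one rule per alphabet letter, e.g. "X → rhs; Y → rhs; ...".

  step 2 ⇒ step 3: DABDABDAD ⇒ AB·D·AC·AB·D·AC·AB·D·AB
    A ↦ D
    B ↦ AC
    D ↦ AB
    C ↦ AD  (constrained at step 0)

A->D, B->AC, C->AD, D->AB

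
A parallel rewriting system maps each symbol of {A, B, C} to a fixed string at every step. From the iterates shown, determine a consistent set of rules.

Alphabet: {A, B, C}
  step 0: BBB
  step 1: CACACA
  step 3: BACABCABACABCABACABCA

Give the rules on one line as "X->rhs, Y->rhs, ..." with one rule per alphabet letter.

A->B, B->CA, C->ACA

  step 0 ⇒ step 1: BBB ⇒ CA·CA·CA
    B ↦ CA
    A ↦ B  (constrained at step 1)
    C ↦ ACA  (constrained at step 1)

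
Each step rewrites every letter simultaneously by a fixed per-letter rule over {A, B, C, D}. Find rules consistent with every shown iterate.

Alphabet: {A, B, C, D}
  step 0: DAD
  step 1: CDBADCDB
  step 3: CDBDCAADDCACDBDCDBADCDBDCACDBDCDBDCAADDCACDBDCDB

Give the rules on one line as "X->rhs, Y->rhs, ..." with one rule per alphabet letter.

A->AD, B->D, C->DCA, D->CDB

  step 0 ⇒ step 1: DAD ⇒ CDB·AD·CDB
    A ↦ AD
    D ↦ CDB
    B ↦ D  (constrained at step 1)
    C ↦ DCA  (constrained at step 1)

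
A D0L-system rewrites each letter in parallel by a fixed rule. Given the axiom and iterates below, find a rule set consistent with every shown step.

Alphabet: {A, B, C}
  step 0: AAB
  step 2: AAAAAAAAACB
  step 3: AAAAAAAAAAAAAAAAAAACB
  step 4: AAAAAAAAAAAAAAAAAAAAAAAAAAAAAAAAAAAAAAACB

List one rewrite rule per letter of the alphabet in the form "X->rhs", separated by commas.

  step 3 ⇒ step 4: AAAAAAAAAAAAAAAAAAACB ⇒ AA·AA·AA·AA·AA·AA·AA·AA·AA·AA·AA·AA·AA·AA·AA·AA·AA·AA·AA·A·CB
    A ↦ AA
    B ↦ CB
    C ↦ A

A->AA, B->CB, C->A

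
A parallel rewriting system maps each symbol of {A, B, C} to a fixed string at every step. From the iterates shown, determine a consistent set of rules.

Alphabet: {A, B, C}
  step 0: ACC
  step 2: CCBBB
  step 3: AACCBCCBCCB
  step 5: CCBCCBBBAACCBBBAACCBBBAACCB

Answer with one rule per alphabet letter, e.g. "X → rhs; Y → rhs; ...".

  step 2 ⇒ step 3: CCBBB ⇒ A·A·CCB·CCB·CCB
    B ↦ CCB
    C ↦ A
    A ↦ B  (constrained at step 0)

A->B, B->CCB, C->A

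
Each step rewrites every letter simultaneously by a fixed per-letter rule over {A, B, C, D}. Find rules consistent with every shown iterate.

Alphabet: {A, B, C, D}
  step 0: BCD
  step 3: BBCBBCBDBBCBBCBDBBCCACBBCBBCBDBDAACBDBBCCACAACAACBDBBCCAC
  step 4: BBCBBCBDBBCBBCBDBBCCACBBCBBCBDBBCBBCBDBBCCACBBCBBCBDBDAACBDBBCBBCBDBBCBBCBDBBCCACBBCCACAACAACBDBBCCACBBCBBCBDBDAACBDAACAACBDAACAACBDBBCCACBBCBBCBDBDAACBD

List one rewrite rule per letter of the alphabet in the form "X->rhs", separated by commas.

  step 3 ⇒ step 4: BBCBBCBDBBCBBCBDBBCCACBBCBBCBDBDAACBDBBCCACAACAACBDBBCCAC ⇒ BBC·BBC·BD·BBC·BBC·BD·BBC·CAC·BBC·BBC·BD·BBC·BBC·BD·BBC·CAC·BBC·BBC·BD·BD·AAC·BD·BBC·BBC·BD·BBC·BBC·BD·BBC·CAC·BBC·CAC·AAC·AAC·BD·BBC·CAC·BBC·BBC·BD·BD·AAC·BD·AAC·AAC·BD·AAC·AAC·BD·BBC·CAC·BBC·BBC·BD·BD·AAC·BD
    A ↦ AAC
    B ↦ BBC
    C ↦ BD
    D ↦ CAC

A->AAC, B->BBC, C->BD, D->CAC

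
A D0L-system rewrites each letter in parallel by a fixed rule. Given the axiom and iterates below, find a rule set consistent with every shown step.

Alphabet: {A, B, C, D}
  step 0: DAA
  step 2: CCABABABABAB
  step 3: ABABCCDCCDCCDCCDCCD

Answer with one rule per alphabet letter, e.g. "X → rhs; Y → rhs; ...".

  step 2 ⇒ step 3: CCABABABABAB ⇒ AB·AB·CC·D·CC·D·CC·D·CC·D·CC·D
    A ↦ CC
    B ↦ D
    C ↦ AB
    D ↦ AC  (constrained at step 0)

A->CC, B->D, C->AB, D->AC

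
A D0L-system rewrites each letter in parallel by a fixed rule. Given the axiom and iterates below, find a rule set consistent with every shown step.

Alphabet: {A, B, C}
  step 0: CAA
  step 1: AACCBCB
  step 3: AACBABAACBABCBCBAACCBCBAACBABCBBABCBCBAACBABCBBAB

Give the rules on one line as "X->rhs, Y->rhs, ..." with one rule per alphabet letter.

A->CB, B->BAB, C->AAC

  step 0 ⇒ step 1: CAA ⇒ AAC·CB·CB
    A ↦ CB
    C ↦ AAC
    B ↦ BAB  (constrained at step 1)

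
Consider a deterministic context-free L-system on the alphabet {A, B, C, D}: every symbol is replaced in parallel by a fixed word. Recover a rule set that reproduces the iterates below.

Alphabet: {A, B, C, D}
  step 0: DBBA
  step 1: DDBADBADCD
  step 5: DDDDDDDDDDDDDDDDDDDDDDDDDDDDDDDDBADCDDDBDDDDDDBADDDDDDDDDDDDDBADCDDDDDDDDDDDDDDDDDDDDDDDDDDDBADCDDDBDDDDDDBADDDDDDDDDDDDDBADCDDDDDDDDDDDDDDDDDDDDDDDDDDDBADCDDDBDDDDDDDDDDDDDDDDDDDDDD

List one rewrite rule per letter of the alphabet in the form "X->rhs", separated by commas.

A->CD, B->BAD, C->B, D->DD

  step 0 ⇒ step 1: DBBA ⇒ DD·BAD·BAD·CD
    A ↦ CD
    B ↦ BAD
    D ↦ DD
    C ↦ B  (constrained at step 1)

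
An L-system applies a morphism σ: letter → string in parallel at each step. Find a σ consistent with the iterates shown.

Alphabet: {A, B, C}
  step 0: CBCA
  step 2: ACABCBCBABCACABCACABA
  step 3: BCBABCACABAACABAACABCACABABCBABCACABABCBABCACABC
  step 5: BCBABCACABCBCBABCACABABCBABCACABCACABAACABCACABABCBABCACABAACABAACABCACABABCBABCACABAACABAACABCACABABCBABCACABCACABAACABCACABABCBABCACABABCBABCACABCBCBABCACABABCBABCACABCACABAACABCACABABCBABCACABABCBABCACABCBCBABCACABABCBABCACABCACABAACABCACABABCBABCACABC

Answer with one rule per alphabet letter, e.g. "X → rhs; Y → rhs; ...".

A->BC, B->ACA, C->BA

  step 2 ⇒ step 3: ACABCBCBABCACABCACABA ⇒ BC·BA·BC·ACA·BA·ACA·BA·ACA·BC·ACA·BA·BC·BA·BC·ACA·BA·BC·BA·BC·ACA·BC
    A ↦ BC
    B ↦ ACA
    C ↦ BA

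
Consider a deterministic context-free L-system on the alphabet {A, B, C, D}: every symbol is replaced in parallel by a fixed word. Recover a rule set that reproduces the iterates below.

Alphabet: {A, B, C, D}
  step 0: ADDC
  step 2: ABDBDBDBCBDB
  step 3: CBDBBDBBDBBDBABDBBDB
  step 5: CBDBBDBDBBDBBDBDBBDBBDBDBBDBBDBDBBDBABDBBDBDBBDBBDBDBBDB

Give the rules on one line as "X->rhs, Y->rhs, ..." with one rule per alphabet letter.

A->CB, B->DB, C->AB, D->B

  step 2 ⇒ step 3: ABDBDBDBCBDB ⇒ CB·DB·B·DB·B·DB·B·DB·AB·DB·B·DB
    A ↦ CB
    B ↦ DB
    C ↦ AB
    D ↦ B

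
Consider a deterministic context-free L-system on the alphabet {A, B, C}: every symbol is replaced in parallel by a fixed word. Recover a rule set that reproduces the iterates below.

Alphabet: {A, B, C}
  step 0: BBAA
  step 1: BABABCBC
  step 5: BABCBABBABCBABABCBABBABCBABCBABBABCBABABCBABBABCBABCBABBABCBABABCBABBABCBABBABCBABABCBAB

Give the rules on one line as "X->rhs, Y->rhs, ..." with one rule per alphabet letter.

A->BC, B->BA, C->B

  step 0 ⇒ step 1: BBAA ⇒ BA·BA·BC·BC
    A ↦ BC
    B ↦ BA
    C ↦ B  (constrained at step 1)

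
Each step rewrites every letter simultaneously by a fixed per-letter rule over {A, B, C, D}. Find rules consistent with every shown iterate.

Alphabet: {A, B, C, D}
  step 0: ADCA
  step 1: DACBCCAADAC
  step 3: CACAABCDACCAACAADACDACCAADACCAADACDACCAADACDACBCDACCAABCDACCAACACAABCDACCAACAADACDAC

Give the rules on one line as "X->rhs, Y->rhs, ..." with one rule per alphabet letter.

  step 0 ⇒ step 1: ADCA ⇒ DAC·BC·CAA·DAC
    A ↦ DAC
    C ↦ CAA
    D ↦ BC
    B ↦ CA  (constrained at step 1)

A->DAC, B->CA, C->CAA, D->BC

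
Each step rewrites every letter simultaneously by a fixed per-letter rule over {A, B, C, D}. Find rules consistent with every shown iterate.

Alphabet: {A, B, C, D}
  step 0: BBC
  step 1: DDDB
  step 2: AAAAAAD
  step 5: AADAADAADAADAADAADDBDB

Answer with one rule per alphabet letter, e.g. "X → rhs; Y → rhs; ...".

A->C, B->D, C->DB, D->AA

  step 1 ⇒ step 2: DDDB ⇒ AA·AA·AA·D
    B ↦ D
    D ↦ AA
    A ↦ C  (constrained at step 2)
  step 0 ⇒ step 1: BBC ⇒ D·D·DB
    C ↦ DB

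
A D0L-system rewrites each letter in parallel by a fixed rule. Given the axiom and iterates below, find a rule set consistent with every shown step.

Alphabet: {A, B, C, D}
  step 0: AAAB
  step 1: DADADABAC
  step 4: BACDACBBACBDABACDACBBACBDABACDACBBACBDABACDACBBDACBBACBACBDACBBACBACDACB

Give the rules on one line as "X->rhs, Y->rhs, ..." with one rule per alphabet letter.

A->DA, B->BAC, C->CB, D->B

  step 0 ⇒ step 1: AAAB ⇒ DA·DA·DA·BAC
    A ↦ DA
    B ↦ BAC
    C ↦ CB  (constrained at step 1)
    D ↦ B  (constrained at step 1)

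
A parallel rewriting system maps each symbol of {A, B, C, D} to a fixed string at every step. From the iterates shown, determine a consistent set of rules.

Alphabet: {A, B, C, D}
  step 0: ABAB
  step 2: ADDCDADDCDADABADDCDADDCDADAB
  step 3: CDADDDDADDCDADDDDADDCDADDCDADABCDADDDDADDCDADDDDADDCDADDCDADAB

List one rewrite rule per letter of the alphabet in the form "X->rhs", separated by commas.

  step 2 ⇒ step 3: ADDCDADDCDADABADDCDADDCDADAB ⇒ CDA·DD·DD·A·DD·CDA·DD·DD·A·DD·CDA·DD·CDA·DAB·CDA·DD·DD·A·DD·CDA·DD·DD·A·DD·CDA·DD·CDA·DAB
    A ↦ CDA
    B ↦ DAB
    C ↦ A
    D ↦ DD

A->CDA, B->DAB, C->A, D->DD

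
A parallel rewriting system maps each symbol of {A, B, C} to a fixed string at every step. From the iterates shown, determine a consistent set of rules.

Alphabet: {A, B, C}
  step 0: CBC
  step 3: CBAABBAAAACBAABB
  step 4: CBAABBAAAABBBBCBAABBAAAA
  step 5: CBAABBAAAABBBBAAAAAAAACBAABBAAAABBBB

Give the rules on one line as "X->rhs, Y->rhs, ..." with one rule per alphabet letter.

A->B, B->AA, C->CB

  step 4 ⇒ step 5: CBAABBAAAABBBBCBAABBAAAA ⇒ CB·AA·B·B·AA·AA·B·B·B·B·AA·AA·AA·AA·CB·AA·B·B·AA·AA·B·B·B·B
    A ↦ B
    B ↦ AA
    C ↦ CB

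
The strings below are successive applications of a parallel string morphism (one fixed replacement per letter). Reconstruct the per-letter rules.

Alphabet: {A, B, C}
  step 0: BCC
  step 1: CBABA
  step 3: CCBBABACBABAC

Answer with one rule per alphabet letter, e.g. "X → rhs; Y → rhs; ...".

A->CB, B->C, C->BA

  step 0 ⇒ step 1: BCC ⇒ C·BA·BA
    B ↦ C
    C ↦ BA
    A ↦ CB  (constrained at step 1)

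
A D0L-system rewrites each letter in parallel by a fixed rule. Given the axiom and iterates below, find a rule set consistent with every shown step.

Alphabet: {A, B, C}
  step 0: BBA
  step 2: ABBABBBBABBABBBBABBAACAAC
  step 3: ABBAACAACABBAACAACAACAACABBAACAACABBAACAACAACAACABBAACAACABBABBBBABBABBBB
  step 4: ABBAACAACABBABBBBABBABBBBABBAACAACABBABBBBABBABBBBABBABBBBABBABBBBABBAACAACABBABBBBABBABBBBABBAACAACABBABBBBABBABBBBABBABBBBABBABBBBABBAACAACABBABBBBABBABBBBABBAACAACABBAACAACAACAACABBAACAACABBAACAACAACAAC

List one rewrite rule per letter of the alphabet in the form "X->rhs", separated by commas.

A->ABB, B->AAC, C->BB

  step 3 ⇒ step 4: ABBAACAACABBAACAACAACAACABBAACAACABBAACAACAACAACABBAACAACABBABBBBABBABBBB ⇒ ABB·AAC·AAC·ABB·ABB·BB·ABB·ABB·BB·ABB·AAC·AAC·ABB·ABB·BB·ABB·ABB·BB·ABB·ABB·BB·ABB·ABB·BB·ABB·AAC·AAC·ABB·ABB·BB·ABB·ABB·BB·ABB·AAC·AAC·ABB·ABB·BB·ABB·ABB·BB·ABB·ABB·BB·ABB·ABB·BB·ABB·AAC·AAC·ABB·ABB·BB·ABB·ABB·BB·ABB·AAC·AAC·ABB·AAC·AAC·AAC·AAC·ABB·AAC·AAC·ABB·AAC·AAC·AAC·AAC
    A ↦ ABB
    B ↦ AAC
    C ↦ BB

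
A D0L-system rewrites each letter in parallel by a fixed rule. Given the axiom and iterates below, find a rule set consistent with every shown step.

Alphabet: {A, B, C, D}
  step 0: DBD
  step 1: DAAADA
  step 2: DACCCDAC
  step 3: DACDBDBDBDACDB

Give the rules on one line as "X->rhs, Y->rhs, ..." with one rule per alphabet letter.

A->C, B->AA, C->DB, D->DA

  step 2 ⇒ step 3: DACCCDAC ⇒ DA·C·DB·DB·DB·DA·C·DB
    A ↦ C
    C ↦ DB
    D ↦ DA
  step 0 ⇒ step 1: DBD ⇒ DA·AA·DA
    B ↦ AA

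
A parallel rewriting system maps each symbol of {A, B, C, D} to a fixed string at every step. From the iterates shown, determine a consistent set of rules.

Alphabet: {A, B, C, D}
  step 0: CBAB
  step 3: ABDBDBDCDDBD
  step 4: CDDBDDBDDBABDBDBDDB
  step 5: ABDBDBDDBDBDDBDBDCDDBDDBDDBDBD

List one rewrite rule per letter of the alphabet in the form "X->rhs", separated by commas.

  step 4 ⇒ step 5: CDDBDDBDDBABDBDBDDB ⇒ AB·DB·DB·D·DB·DB·D·DB·DB·D·C·D·DB·D·DB·D·DB·DB·D
    A ↦ C
    B ↦ D
    C ↦ AB
    D ↦ DB

A->C, B->D, C->AB, D->DB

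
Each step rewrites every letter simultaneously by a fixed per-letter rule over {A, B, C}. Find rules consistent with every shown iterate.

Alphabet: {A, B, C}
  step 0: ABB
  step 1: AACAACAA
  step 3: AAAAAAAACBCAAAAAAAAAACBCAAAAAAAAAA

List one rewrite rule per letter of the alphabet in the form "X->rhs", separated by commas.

A->AA, B->CAA, C->CB

  step 0 ⇒ step 1: ABB ⇒ AA·CAA·CAA
    A ↦ AA
    B ↦ CAA
    C ↦ CB  (constrained at step 1)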